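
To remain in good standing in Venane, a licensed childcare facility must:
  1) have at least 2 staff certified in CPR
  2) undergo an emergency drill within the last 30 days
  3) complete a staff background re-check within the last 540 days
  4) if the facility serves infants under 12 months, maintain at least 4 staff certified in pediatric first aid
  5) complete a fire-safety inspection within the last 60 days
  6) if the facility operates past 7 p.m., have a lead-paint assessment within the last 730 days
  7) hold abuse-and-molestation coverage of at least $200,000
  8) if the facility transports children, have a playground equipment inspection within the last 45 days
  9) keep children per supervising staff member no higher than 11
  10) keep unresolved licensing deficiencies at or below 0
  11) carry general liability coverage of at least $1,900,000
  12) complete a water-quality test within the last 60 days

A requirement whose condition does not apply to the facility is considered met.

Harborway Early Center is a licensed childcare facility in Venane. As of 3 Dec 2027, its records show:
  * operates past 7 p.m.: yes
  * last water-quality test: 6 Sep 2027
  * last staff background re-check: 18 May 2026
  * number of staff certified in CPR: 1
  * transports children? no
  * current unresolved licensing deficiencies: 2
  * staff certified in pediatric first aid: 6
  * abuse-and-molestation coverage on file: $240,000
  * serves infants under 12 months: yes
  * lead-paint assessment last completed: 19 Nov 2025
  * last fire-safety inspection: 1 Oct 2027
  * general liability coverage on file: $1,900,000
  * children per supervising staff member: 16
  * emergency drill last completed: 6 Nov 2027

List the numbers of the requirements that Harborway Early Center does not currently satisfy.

1. staff certified in CPR 1 < 2 → not met
2. emergency drill 27 days ago vs limit 30 → met
3. staff background re-check 564 days ago vs limit 540 → not met
4. condition 'serves infants under 12 months' holds; staff certified in pediatric first aid 6 ≥ 4 → met
5. fire-safety inspection 63 days ago vs limit 60 → not met
6. condition 'operates past 7 p.m.' holds; lead-paint assessment 744 days ago vs limit 730 → not met
7. abuse-and-molestation coverage $240,000 ≥ $200,000 → met
8. condition 'transports children' does not hold → requirement n/a → met
9. children per supervising staff member 16 > 11 → not met
10. unresolved licensing deficiencies 2 > 0 → not met
11. general liability coverage $1,900,000 ≥ $1,900,000 → met
12. water-quality test 88 days ago vs limit 60 → not met
Not met: 1, 3, 5, 6, 9, 10, 12

1, 3, 5, 6, 9, 10, 12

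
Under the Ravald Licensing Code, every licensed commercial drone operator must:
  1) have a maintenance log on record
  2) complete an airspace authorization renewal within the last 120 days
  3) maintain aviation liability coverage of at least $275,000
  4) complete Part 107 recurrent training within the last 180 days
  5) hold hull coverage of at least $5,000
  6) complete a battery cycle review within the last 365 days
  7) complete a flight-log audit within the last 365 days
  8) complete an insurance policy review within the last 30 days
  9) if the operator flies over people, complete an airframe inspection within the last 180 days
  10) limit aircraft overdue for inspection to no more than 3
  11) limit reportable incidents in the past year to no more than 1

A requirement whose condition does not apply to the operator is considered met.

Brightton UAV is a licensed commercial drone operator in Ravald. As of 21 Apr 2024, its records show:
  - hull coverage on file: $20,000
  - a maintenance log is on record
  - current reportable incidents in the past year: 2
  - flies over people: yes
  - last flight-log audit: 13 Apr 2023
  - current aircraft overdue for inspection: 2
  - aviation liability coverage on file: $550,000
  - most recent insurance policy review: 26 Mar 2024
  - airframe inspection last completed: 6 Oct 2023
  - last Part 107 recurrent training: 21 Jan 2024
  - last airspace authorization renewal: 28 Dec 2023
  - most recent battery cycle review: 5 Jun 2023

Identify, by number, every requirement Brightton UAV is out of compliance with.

7, 9, 11

1. maintenance log present → met
2. airspace authorization renewal 115 days ago vs limit 120 → met
3. aviation liability coverage $550,000 ≥ $275,000 → met
4. Part 107 recurrent training 91 days ago vs limit 180 → met
5. hull coverage $20,000 ≥ $5,000 → met
6. battery cycle review 321 days ago vs limit 365 → met
7. flight-log audit 374 days ago vs limit 365 → not met
8. insurance policy review 26 days ago vs limit 30 → met
9. condition 'flies over people' holds; airframe inspection 198 days ago vs limit 180 → not met
10. aircraft overdue for inspection 2 ≤ 3 → met
11. reportable incidents in the past year 2 > 1 → not met
Not met: 7, 9, 11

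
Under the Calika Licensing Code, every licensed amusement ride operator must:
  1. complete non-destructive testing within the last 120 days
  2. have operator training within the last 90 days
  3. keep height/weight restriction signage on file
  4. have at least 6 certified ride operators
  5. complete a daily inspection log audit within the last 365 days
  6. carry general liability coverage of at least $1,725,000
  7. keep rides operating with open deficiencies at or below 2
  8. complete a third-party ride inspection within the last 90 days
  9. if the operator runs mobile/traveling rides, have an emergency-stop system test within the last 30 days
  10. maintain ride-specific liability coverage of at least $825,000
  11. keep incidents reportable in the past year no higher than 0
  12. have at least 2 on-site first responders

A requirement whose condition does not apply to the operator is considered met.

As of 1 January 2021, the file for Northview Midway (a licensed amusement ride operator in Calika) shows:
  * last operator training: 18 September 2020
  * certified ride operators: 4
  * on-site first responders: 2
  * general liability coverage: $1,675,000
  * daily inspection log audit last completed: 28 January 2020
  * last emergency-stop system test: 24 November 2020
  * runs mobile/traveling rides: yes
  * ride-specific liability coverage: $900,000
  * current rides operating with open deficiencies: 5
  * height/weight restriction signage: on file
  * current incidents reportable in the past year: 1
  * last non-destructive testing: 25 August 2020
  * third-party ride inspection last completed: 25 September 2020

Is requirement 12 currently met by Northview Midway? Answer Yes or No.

12. on-site first responders 2 ≥ 2 → met

Yes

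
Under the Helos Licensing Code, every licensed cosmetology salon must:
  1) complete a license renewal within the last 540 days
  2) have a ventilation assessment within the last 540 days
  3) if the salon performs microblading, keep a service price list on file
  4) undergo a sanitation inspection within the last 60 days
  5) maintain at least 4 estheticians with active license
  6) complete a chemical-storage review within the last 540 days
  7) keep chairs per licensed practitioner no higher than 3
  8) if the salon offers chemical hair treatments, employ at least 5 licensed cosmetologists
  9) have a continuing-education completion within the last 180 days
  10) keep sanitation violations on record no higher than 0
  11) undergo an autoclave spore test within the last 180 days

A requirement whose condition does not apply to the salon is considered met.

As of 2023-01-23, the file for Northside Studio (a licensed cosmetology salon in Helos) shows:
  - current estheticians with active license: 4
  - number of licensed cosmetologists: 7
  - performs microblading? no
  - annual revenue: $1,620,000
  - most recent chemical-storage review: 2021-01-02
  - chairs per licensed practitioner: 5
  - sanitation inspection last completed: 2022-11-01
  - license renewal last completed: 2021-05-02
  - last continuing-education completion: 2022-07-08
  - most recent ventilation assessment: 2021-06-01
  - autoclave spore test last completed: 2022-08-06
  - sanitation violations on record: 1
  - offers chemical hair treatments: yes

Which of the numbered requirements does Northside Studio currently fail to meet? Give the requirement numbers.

1. license renewal 631 days ago vs limit 540 → not met
2. ventilation assessment 601 days ago vs limit 540 → not met
3. condition 'performs microblading' does not hold → requirement n/a → met
4. sanitation inspection 83 days ago vs limit 60 → not met
5. estheticians with active license 4 ≥ 4 → met
6. chemical-storage review 751 days ago vs limit 540 → not met
7. chairs per licensed practitioner 5 > 3 → not met
8. condition 'offers chemical hair treatments' holds; licensed cosmetologists 7 ≥ 5 → met
9. continuing-education completion 199 days ago vs limit 180 → not met
10. sanitation violations on record 1 > 0 → not met
11. autoclave spore test 170 days ago vs limit 180 → met
Not met: 1, 2, 4, 6, 7, 9, 10

1, 2, 4, 6, 7, 9, 10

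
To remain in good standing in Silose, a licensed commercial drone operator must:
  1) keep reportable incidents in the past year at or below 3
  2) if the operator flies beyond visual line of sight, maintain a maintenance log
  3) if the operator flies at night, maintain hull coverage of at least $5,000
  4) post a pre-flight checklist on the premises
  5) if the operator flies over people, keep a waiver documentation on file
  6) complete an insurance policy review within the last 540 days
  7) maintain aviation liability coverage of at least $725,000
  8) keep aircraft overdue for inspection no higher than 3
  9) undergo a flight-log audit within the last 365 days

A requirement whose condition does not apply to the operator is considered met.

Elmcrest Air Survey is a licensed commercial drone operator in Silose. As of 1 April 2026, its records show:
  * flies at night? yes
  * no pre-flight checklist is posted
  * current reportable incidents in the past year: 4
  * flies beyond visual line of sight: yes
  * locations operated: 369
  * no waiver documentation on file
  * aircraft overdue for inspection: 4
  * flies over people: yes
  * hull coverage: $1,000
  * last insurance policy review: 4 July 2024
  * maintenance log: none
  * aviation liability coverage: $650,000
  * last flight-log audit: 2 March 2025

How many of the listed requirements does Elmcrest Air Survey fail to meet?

1. reportable incidents in the past year 4 > 3 → not met
2. condition 'flies beyond visual line of sight' holds; maintenance log absent → not met
3. condition 'flies at night' holds; hull coverage $1,000 < $5,000 → not met
4. pre-flight checklist absent → not met
5. condition 'flies over people' holds; waiver documentation absent → not met
6. insurance policy review 636 days ago vs limit 540 → not met
7. aviation liability coverage $650,000 < $725,000 → not met
8. aircraft overdue for inspection 4 > 3 → not met
9. flight-log audit 395 days ago vs limit 365 → not met
Not met: 9 of 9

9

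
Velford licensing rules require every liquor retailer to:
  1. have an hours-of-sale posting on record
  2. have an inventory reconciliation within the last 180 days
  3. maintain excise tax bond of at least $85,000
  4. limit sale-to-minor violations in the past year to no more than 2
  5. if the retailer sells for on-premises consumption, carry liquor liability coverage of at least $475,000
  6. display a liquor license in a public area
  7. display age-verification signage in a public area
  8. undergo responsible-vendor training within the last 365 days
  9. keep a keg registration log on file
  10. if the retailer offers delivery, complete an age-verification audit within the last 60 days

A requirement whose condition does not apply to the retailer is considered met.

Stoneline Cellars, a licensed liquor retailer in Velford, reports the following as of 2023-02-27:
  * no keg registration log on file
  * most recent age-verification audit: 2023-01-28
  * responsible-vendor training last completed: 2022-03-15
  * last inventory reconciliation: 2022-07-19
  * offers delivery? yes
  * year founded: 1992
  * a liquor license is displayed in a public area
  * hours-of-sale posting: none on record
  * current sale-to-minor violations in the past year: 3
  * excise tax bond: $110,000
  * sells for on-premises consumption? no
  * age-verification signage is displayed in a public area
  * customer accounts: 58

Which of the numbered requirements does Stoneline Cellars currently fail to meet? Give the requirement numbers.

1. hours-of-sale posting absent → not met
2. inventory reconciliation 223 days ago vs limit 180 → not met
3. excise tax bond $110,000 ≥ $85,000 → met
4. sale-to-minor violations in the past year 3 > 2 → not met
5. condition 'sells for on-premises consumption' does not hold → requirement n/a → met
6. liquor license present → met
7. age-verification signage present → met
8. responsible-vendor training 349 days ago vs limit 365 → met
9. keg registration log absent → not met
10. condition 'offers delivery' holds; age-verification audit 30 days ago vs limit 60 → met
Not met: 1, 2, 4, 9

1, 2, 4, 9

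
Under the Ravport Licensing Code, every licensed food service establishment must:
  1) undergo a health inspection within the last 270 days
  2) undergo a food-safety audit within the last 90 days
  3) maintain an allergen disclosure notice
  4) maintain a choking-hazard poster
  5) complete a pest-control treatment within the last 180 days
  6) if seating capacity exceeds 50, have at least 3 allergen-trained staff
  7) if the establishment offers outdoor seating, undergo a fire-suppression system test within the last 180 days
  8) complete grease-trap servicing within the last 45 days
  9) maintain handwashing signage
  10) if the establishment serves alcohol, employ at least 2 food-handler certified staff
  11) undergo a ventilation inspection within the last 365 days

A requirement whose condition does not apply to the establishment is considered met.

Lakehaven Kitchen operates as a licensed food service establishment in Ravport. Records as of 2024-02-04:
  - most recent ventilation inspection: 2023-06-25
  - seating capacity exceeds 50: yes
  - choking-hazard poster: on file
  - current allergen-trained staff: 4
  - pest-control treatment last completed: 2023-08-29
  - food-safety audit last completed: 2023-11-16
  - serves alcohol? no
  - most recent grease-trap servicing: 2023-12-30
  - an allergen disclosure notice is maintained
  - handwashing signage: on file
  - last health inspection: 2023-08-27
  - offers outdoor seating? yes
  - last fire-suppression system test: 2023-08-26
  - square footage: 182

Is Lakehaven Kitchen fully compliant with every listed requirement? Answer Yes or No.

1. health inspection 161 days ago vs limit 270 → met
2. food-safety audit 80 days ago vs limit 90 → met
3. allergen disclosure notice present → met
4. choking-hazard poster present → met
5. pest-control treatment 159 days ago vs limit 180 → met
6. condition 'seating capacity exceeds 50' holds; allergen-trained staff 4 ≥ 3 → met
7. condition 'offers outdoor seating' holds; fire-suppression system test 162 days ago vs limit 180 → met
8. grease-trap servicing 36 days ago vs limit 45 → met
9. handwashing signage present → met
10. condition 'serves alcohol' does not hold → requirement n/a → met
11. ventilation inspection 224 days ago vs limit 365 → met
All met.

Yes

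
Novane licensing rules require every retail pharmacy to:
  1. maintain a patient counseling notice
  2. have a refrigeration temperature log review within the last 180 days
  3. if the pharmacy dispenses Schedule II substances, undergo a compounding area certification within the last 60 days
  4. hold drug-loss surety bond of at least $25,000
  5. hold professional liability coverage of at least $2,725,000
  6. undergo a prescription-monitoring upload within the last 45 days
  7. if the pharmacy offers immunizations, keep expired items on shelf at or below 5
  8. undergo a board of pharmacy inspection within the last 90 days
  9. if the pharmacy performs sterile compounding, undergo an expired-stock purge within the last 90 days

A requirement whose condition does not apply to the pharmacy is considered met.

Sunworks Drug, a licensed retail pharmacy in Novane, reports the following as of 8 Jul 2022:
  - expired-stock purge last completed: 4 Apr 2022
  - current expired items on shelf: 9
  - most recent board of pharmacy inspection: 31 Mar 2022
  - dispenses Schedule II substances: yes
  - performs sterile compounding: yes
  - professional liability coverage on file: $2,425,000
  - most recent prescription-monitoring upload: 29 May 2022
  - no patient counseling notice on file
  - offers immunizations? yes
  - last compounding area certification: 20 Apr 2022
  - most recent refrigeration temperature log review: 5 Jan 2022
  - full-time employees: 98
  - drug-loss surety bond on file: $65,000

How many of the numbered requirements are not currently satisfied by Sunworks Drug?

1. patient counseling notice absent → not met
2. refrigeration temperature log review 184 days ago vs limit 180 → not met
3. condition 'dispenses Schedule II substances' holds; compounding area certification 79 days ago vs limit 60 → not met
4. drug-loss surety bond $65,000 ≥ $25,000 → met
5. professional liability coverage $2,425,000 < $2,725,000 → not met
6. prescription-monitoring upload 40 days ago vs limit 45 → met
7. condition 'offers immunizations' holds; expired items on shelf 9 > 5 → not met
8. board of pharmacy inspection 99 days ago vs limit 90 → not met
9. condition 'performs sterile compounding' holds; expired-stock purge 95 days ago vs limit 90 → not met
Not met: 7 of 9

7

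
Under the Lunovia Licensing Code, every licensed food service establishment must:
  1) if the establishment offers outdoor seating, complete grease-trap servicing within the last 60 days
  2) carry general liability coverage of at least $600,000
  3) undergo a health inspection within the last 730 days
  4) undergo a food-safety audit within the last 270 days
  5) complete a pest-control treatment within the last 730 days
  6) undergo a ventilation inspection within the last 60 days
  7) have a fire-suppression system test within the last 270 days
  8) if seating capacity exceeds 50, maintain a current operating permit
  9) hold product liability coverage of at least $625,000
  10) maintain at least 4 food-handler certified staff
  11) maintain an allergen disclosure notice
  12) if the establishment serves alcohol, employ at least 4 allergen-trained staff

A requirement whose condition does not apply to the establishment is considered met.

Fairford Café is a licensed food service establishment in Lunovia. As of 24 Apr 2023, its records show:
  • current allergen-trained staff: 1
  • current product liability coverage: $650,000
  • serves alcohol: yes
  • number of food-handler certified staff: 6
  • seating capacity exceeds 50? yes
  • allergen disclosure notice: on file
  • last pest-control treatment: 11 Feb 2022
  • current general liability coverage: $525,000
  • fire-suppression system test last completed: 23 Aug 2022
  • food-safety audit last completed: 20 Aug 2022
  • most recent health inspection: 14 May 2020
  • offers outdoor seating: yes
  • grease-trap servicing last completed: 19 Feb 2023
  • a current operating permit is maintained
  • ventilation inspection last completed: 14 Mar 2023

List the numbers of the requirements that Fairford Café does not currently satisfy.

1. condition 'offers outdoor seating' holds; grease-trap servicing 64 days ago vs limit 60 → not met
2. general liability coverage $525,000 < $600,000 → not met
3. health inspection 1075 days ago vs limit 730 → not met
4. food-safety audit 247 days ago vs limit 270 → met
5. pest-control treatment 437 days ago vs limit 730 → met
6. ventilation inspection 41 days ago vs limit 60 → met
7. fire-suppression system test 244 days ago vs limit 270 → met
8. condition 'seating capacity exceeds 50' holds; current operating permit present → met
9. product liability coverage $650,000 ≥ $625,000 → met
10. food-handler certified staff 6 ≥ 4 → met
11. allergen disclosure notice present → met
12. condition 'serves alcohol' holds; allergen-trained staff 1 < 4 → not met
Not met: 1, 2, 3, 12

1, 2, 3, 12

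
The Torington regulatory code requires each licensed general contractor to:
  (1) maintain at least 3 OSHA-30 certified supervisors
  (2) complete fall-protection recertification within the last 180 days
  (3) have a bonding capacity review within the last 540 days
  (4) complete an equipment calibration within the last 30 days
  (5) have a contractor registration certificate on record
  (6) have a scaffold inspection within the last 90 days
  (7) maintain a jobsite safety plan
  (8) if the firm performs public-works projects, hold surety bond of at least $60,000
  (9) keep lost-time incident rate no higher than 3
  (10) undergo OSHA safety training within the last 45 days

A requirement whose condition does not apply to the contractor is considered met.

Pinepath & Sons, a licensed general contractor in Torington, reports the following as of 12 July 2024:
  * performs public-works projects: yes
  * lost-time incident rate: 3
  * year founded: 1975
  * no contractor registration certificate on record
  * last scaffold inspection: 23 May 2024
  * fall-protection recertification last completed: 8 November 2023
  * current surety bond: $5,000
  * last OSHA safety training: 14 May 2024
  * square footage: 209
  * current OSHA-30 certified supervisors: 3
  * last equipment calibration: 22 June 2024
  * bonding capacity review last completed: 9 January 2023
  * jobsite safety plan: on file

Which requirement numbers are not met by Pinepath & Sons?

2, 3, 5, 8, 10

1. OSHA-30 certified supervisors 3 ≥ 3 → met
2. fall-protection recertification 247 days ago vs limit 180 → not met
3. bonding capacity review 550 days ago vs limit 540 → not met
4. equipment calibration 20 days ago vs limit 30 → met
5. contractor registration certificate absent → not met
6. scaffold inspection 50 days ago vs limit 90 → met
7. jobsite safety plan present → met
8. condition 'performs public-works projects' holds; surety bond $5,000 < $60,000 → not met
9. lost-time incident rate 3 ≤ 3 → met
10. OSHA safety training 59 days ago vs limit 45 → not met
Not met: 2, 3, 5, 8, 10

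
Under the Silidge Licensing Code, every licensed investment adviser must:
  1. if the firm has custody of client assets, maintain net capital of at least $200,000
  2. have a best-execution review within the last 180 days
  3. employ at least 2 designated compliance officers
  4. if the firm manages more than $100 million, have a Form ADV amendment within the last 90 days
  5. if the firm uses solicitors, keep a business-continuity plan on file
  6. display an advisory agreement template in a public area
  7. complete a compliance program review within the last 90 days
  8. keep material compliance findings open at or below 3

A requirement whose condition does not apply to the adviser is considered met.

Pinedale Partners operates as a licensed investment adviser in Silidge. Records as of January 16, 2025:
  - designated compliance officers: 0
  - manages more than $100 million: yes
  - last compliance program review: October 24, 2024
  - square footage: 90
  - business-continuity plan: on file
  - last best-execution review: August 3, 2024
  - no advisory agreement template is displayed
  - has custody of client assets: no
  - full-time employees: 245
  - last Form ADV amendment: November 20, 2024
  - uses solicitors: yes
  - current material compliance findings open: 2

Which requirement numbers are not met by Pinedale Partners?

1. condition 'has custody of client assets' does not hold → requirement n/a → met
2. best-execution review 166 days ago vs limit 180 → met
3. designated compliance officers 0 < 2 → not met
4. condition 'manages more than $100 million' holds; Form ADV amendment 57 days ago vs limit 90 → met
5. condition 'uses solicitors' holds; business-continuity plan present → met
6. advisory agreement template absent → not met
7. compliance program review 84 days ago vs limit 90 → met
8. material compliance findings open 2 ≤ 3 → met
Not met: 3, 6

3, 6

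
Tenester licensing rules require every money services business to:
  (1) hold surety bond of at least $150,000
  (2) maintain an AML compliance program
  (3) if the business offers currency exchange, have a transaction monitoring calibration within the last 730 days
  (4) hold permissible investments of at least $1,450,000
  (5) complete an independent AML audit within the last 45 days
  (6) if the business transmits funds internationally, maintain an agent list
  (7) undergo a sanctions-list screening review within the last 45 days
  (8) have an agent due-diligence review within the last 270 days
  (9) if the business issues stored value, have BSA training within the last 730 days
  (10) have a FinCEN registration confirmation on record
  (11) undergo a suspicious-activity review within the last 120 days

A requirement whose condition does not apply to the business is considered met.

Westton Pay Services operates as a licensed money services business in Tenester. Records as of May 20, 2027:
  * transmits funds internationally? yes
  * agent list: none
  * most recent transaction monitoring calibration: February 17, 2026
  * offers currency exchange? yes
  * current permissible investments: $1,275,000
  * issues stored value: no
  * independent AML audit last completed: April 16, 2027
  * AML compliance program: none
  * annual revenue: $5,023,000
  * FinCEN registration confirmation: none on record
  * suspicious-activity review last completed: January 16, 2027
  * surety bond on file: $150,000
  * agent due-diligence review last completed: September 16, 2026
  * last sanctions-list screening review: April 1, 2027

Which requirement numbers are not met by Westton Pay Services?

2, 4, 6, 7, 10, 11

1. surety bond $150,000 ≥ $150,000 → met
2. AML compliance program absent → not met
3. condition 'offers currency exchange' holds; transaction monitoring calibration 457 days ago vs limit 730 → met
4. permissible investments $1,275,000 < $1,450,000 → not met
5. independent AML audit 34 days ago vs limit 45 → met
6. condition 'transmits funds internationally' holds; agent list absent → not met
7. sanctions-list screening review 49 days ago vs limit 45 → not met
8. agent due-diligence review 246 days ago vs limit 270 → met
9. condition 'issues stored value' does not hold → requirement n/a → met
10. FinCEN registration confirmation absent → not met
11. suspicious-activity review 124 days ago vs limit 120 → not met
Not met: 2, 4, 6, 7, 10, 11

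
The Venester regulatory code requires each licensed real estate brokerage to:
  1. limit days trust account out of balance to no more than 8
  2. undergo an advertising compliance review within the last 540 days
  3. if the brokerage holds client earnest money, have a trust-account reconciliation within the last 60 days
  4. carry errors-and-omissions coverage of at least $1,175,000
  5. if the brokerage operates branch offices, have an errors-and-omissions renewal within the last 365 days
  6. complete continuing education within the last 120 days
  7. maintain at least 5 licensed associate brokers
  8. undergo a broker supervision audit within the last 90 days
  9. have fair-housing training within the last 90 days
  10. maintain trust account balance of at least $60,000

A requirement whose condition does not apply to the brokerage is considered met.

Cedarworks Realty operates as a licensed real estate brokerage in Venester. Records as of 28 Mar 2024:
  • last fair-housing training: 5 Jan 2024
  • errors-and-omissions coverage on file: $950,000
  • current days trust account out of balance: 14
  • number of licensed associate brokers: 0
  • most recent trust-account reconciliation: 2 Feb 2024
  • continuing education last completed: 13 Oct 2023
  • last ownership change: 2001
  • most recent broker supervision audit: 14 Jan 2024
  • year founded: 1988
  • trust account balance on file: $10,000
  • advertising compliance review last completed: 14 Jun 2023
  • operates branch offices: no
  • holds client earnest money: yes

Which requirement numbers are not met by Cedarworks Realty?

1. days trust account out of balance 14 > 8 → not met
2. advertising compliance review 288 days ago vs limit 540 → met
3. condition 'holds client earnest money' holds; trust-account reconciliation 55 days ago vs limit 60 → met
4. errors-and-omissions coverage $950,000 < $1,175,000 → not met
5. condition 'operates branch offices' does not hold → requirement n/a → met
6. continuing education 167 days ago vs limit 120 → not met
7. licensed associate brokers 0 < 5 → not met
8. broker supervision audit 74 days ago vs limit 90 → met
9. fair-housing training 83 days ago vs limit 90 → met
10. trust account balance $10,000 < $60,000 → not met
Not met: 1, 4, 6, 7, 10

1, 4, 6, 7, 10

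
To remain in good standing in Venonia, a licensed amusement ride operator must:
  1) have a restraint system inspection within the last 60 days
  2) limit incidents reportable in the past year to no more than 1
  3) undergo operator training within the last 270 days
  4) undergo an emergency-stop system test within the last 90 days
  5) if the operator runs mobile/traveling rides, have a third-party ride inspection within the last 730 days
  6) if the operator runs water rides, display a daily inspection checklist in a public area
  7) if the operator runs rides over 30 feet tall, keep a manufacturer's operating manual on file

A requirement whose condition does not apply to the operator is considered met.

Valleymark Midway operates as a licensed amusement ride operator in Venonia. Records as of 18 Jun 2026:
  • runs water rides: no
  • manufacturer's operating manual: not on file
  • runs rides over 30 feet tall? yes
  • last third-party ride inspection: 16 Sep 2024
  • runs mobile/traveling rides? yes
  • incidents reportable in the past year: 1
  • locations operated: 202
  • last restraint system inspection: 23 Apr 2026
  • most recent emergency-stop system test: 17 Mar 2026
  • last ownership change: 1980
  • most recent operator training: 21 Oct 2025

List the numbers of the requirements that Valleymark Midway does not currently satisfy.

4, 7

1. restraint system inspection 56 days ago vs limit 60 → met
2. incidents reportable in the past year 1 ≤ 1 → met
3. operator training 240 days ago vs limit 270 → met
4. emergency-stop system test 93 days ago vs limit 90 → not met
5. condition 'runs mobile/traveling rides' holds; third-party ride inspection 640 days ago vs limit 730 → met
6. condition 'runs water rides' does not hold → requirement n/a → met
7. condition 'runs rides over 30 feet tall' holds; manufacturer's operating manual absent → not met
Not met: 4, 7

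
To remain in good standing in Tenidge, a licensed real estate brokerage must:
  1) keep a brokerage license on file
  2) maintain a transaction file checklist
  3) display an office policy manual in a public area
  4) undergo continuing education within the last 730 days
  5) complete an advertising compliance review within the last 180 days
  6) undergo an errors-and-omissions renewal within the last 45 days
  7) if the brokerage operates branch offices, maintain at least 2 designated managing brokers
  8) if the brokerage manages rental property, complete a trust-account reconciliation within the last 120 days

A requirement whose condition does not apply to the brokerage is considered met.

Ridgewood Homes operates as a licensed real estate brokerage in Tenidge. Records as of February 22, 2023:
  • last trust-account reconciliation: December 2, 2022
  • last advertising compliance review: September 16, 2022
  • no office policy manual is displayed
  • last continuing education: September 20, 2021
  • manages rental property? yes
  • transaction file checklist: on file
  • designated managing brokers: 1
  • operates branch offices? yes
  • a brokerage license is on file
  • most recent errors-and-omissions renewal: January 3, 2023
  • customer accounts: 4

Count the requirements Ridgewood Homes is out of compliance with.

3

1. brokerage license present → met
2. transaction file checklist present → met
3. office policy manual absent → not met
4. continuing education 520 days ago vs limit 730 → met
5. advertising compliance review 159 days ago vs limit 180 → met
6. errors-and-omissions renewal 50 days ago vs limit 45 → not met
7. condition 'operates branch offices' holds; designated managing brokers 1 < 2 → not met
8. condition 'manages rental property' holds; trust-account reconciliation 82 days ago vs limit 120 → met
Not met: 3 of 8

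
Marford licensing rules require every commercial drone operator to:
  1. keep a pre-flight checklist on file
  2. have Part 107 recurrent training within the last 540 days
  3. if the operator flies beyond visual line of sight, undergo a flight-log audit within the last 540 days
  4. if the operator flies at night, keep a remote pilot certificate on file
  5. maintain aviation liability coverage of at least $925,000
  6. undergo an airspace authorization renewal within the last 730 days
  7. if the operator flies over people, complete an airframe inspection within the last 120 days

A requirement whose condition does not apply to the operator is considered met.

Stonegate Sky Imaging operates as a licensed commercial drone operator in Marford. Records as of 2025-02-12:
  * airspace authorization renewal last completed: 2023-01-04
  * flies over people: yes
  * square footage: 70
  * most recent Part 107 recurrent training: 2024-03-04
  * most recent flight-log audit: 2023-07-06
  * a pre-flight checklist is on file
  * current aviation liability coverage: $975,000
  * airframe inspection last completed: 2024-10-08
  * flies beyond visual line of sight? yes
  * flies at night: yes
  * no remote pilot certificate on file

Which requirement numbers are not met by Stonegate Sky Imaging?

1. pre-flight checklist present → met
2. Part 107 recurrent training 345 days ago vs limit 540 → met
3. condition 'flies beyond visual line of sight' holds; flight-log audit 587 days ago vs limit 540 → not met
4. condition 'flies at night' holds; remote pilot certificate absent → not met
5. aviation liability coverage $975,000 ≥ $925,000 → met
6. airspace authorization renewal 770 days ago vs limit 730 → not met
7. condition 'flies over people' holds; airframe inspection 127 days ago vs limit 120 → not met
Not met: 3, 4, 6, 7

3, 4, 6, 7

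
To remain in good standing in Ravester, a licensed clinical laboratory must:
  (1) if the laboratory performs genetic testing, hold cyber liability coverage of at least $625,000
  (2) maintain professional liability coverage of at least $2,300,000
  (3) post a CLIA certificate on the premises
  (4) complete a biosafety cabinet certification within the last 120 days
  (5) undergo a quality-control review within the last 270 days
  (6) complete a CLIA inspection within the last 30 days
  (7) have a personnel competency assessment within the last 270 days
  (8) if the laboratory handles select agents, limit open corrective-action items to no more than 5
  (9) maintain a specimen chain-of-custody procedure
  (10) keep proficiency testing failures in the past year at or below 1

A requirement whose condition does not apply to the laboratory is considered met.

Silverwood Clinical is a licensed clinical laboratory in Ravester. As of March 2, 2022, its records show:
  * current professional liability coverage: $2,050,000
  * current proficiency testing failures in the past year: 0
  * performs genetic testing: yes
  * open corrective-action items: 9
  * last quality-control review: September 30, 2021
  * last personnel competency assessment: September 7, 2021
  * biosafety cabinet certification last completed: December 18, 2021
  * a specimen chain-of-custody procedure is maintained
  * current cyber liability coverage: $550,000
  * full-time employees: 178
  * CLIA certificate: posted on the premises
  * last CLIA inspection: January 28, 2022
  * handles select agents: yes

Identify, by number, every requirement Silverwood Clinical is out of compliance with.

1. condition 'performs genetic testing' holds; cyber liability coverage $550,000 < $625,000 → not met
2. professional liability coverage $2,050,000 < $2,300,000 → not met
3. CLIA certificate present → met
4. biosafety cabinet certification 74 days ago vs limit 120 → met
5. quality-control review 153 days ago vs limit 270 → met
6. CLIA inspection 33 days ago vs limit 30 → not met
7. personnel competency assessment 176 days ago vs limit 270 → met
8. condition 'handles select agents' holds; open corrective-action items 9 > 5 → not met
9. specimen chain-of-custody procedure present → met
10. proficiency testing failures in the past year 0 ≤ 1 → met
Not met: 1, 2, 6, 8

1, 2, 6, 8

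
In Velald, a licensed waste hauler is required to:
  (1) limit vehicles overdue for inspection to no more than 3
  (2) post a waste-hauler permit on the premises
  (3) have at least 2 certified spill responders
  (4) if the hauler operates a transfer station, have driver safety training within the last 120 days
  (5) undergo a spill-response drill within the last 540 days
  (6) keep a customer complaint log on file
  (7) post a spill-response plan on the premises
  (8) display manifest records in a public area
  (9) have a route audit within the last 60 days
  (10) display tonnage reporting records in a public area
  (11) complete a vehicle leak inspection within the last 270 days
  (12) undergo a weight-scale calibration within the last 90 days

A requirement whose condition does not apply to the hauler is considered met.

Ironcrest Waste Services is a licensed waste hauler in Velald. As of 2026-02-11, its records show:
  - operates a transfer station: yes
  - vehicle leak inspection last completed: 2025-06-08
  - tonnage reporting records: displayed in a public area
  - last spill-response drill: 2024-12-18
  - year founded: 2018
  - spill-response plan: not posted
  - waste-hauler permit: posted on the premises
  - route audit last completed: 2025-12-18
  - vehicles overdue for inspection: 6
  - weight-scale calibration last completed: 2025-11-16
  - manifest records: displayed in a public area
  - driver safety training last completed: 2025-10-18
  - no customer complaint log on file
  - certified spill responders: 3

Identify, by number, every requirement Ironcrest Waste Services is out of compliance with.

1, 6, 7

1. vehicles overdue for inspection 6 > 3 → not met
2. waste-hauler permit present → met
3. certified spill responders 3 ≥ 2 → met
4. condition 'operates a transfer station' holds; driver safety training 116 days ago vs limit 120 → met
5. spill-response drill 420 days ago vs limit 540 → met
6. customer complaint log absent → not met
7. spill-response plan absent → not met
8. manifest records present → met
9. route audit 55 days ago vs limit 60 → met
10. tonnage reporting records present → met
11. vehicle leak inspection 248 days ago vs limit 270 → met
12. weight-scale calibration 87 days ago vs limit 90 → met
Not met: 1, 6, 7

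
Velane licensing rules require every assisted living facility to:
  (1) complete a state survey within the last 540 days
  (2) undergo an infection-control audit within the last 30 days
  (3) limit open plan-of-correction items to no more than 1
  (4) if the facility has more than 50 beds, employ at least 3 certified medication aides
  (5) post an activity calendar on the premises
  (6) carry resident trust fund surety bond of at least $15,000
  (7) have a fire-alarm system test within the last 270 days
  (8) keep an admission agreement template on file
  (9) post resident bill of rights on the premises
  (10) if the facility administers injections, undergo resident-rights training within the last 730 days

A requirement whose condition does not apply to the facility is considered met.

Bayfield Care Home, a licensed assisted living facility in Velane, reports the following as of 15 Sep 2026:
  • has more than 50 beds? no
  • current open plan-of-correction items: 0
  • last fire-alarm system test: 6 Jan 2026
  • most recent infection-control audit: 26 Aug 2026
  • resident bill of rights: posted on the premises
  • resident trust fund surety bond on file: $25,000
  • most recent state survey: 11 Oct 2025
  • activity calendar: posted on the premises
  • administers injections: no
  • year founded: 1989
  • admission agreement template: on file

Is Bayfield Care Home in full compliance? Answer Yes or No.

Yes

1. state survey 339 days ago vs limit 540 → met
2. infection-control audit 20 days ago vs limit 30 → met
3. open plan-of-correction items 0 ≤ 1 → met
4. condition 'has more than 50 beds' does not hold → requirement n/a → met
5. activity calendar present → met
6. resident trust fund surety bond $25,000 ≥ $15,000 → met
7. fire-alarm system test 252 days ago vs limit 270 → met
8. admission agreement template present → met
9. resident bill of rights present → met
10. condition 'administers injections' does not hold → requirement n/a → met
All met.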